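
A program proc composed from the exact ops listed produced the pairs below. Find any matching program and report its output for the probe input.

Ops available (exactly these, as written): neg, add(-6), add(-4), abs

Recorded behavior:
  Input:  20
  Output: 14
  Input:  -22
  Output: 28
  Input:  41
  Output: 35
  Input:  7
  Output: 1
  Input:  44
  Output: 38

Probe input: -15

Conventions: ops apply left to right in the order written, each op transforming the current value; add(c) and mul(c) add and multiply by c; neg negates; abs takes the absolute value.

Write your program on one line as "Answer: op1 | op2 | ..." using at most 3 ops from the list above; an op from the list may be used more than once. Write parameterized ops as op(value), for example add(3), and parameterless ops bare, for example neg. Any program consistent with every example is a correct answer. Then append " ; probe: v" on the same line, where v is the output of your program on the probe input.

add(-6) | abs ; probe: 21

Check, running the answer program on each example:
  20 -> 14 -> 14
  -22 -> -28 -> 28
  41 -> 35 -> 35
  7 -> 1 -> 1
  44 -> 38 -> 38
  probe: -15 -> -21 -> 21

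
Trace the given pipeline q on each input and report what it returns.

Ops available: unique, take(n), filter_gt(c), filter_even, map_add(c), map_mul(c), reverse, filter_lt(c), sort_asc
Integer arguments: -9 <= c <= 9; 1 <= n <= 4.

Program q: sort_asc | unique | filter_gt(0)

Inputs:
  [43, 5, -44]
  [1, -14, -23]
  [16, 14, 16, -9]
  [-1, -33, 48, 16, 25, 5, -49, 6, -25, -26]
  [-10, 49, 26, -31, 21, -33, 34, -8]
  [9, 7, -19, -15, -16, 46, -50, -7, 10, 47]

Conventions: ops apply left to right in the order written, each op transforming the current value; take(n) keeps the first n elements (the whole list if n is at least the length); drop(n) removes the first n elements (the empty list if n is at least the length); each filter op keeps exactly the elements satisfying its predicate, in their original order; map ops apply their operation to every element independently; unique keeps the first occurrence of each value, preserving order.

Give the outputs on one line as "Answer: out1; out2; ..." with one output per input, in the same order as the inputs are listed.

[5, 43]; [1]; [14, 16]; [5, 6, 16, 25, 48]; [21, 26, 34, 49]; [7, 9, 10, 46, 47]

Execution, op by op:
  [43, 5, -44] -> [-44, 5, 43] -> [-44, 5, 43] -> [5, 43]
  [1, -14, -23] -> [-23, -14, 1] -> [-23, -14, 1] -> [1]
  [16, 14, 16, -9] -> [-9, 14, 16, 16] -> [-9, 14, 16] -> [14, 16]
  [-1, -33, 48, 16, 25, 5, -49, 6, -25, -26] -> [-49, -33, -26, -25, -1, 5, 6, 16, 25, 48] -> [-49, -33, -26, -25, -1, 5, 6, 16, 25, 48] -> [5, 6, 16, 25, 48]
  [-10, 49, 26, -31, 21, -33, 34, -8] -> [-33, -31, -10, -8, 21, 26, 34, 49] -> [-33, -31, -10, -8, 21, 26, 34, 49] -> [21, 26, 34, 49]
  [9, 7, -19, -15, -16, 46, -50, -7, 10, 47] -> [-50, -19, -16, -15, -7, 7, 9, 10, 46, 47] -> [-50, -19, -16, -15, -7, 7, 9, 10, 46, 47] -> [7, 9, 10, 46, 47]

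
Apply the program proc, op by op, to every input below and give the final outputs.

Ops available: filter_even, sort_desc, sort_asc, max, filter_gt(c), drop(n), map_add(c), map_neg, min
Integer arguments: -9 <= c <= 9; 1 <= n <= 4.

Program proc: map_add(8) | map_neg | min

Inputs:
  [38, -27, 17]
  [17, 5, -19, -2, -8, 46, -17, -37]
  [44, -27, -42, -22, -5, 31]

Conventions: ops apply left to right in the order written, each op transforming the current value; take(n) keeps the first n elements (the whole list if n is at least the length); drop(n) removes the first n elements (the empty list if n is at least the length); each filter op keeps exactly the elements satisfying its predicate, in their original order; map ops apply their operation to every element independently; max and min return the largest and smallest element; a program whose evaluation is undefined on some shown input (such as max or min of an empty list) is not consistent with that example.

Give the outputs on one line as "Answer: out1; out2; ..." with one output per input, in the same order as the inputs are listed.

-46; -54; -52

Execution, op by op:
  [38, -27, 17] -> [46, -19, 25] -> [-46, 19, -25] -> -46
  [17, 5, -19, -2, -8, 46, -17, -37] -> [25, 13, -11, 6, 0, 54, -9, -29] -> [-25, -13, 11, -6, 0, -54, 9, 29] -> -54
  [44, -27, -42, -22, -5, 31] -> [52, -19, -34, -14, 3, 39] -> [-52, 19, 34, 14, -3, -39] -> -52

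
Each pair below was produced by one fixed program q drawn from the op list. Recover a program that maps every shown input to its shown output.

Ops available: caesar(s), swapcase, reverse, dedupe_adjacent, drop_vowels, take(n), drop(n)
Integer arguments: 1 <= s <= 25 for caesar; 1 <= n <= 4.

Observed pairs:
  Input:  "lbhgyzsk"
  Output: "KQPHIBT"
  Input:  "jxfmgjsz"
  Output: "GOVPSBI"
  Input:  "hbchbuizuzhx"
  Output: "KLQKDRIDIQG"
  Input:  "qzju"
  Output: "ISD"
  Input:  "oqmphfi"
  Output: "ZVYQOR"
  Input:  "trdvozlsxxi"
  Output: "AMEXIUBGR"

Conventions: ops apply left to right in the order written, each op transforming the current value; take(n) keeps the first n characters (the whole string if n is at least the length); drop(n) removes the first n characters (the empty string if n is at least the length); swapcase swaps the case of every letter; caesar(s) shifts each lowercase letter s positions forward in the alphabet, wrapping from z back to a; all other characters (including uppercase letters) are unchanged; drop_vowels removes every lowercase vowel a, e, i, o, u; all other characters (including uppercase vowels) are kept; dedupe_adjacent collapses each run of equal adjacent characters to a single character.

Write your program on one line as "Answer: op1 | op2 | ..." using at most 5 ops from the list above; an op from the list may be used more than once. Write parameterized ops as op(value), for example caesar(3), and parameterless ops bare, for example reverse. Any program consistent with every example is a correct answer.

dedupe_adjacent | caesar(8) | caesar(1) | swapcase | drop(1)

Check, running the answer program on each example:
  "lbhgyzsk" -> "lbhgyzsk" -> "tjpoghas" -> "ukqphibt" -> "UKQPHIBT" -> "KQPHIBT"
  "jxfmgjsz" -> "jxfmgjsz" -> "rfnuorah" -> "sgovpsbi" -> "SGOVPSBI" -> "GOVPSBI"
  "hbchbuizuzhx" -> "hbchbuizuzhx" -> "pjkpjcqhchpf" -> "qklqkdridiqg" -> "QKLQKDRIDIQG" -> "KLQKDRIDIQG"
  "qzju" -> "qzju" -> "yhrc" -> "zisd" -> "ZISD" -> "ISD"
  "oqmphfi" -> "oqmphfi" -> "wyuxpnq" -> "xzvyqor" -> "XZVYQOR" -> "ZVYQOR"
  "trdvozlsxxi" -> "trdvozlsxi" -> "bzldwhtafq" -> "camexiubgr" -> "CAMEXIUBGR" -> "AMEXIUBGR"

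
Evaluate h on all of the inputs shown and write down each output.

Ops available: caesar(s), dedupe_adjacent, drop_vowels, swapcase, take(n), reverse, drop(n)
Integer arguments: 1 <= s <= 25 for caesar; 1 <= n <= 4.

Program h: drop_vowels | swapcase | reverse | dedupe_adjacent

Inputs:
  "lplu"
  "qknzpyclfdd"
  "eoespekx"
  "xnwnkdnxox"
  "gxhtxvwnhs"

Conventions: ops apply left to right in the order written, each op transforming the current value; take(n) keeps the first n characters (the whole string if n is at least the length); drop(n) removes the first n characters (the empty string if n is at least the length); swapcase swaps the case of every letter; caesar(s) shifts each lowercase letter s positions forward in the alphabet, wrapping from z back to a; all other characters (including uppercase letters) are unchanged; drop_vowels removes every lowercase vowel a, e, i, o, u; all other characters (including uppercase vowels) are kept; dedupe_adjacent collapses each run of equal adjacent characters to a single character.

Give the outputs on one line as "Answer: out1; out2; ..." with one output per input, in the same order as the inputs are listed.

"LPL"; "DFLCYPZNKQ"; "XKPS"; "XNDKNWNX"; "SHNWVXTHXG"

Execution, op by op:
  "lplu" -> "lpl" -> "LPL" -> "LPL" -> "LPL"
  "qknzpyclfdd" -> "qknzpyclfdd" -> "QKNZPYCLFDD" -> "DDFLCYPZNKQ" -> "DFLCYPZNKQ"
  "eoespekx" -> "spkx" -> "SPKX" -> "XKPS" -> "XKPS"
  "xnwnkdnxox" -> "xnwnkdnxx" -> "XNWNKDNXX" -> "XXNDKNWNX" -> "XNDKNWNX"
  "gxhtxvwnhs" -> "gxhtxvwnhs" -> "GXHTXVWNHS" -> "SHNWVXTHXG" -> "SHNWVXTHXG"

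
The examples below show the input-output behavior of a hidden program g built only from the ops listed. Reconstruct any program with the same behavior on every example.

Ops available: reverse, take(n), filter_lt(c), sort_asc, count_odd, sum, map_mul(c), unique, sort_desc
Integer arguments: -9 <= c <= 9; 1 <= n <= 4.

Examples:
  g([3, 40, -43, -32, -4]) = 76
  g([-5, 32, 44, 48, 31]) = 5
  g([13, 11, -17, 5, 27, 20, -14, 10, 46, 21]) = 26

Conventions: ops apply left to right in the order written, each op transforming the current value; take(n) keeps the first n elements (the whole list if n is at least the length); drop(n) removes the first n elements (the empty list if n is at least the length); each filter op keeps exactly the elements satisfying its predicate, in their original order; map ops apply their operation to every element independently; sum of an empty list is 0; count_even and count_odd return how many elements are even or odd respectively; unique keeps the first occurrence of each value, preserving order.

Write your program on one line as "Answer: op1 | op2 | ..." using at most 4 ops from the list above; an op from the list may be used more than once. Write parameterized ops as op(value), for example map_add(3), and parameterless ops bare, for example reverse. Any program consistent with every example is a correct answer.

filter_lt(6) | reverse | map_mul(-1) | sum

Check, running the answer program on each example:
  [3, 40, -43, -32, -4] -> [3, -43, -32, -4] -> [-4, -32, -43, 3] -> [4, 32, 43, -3] -> 76
  [-5, 32, 44, 48, 31] -> [-5] -> [-5] -> [5] -> 5
  [13, 11, -17, 5, 27, 20, -14, 10, 46, 21] -> [-17, 5, -14] -> [-14, 5, -17] -> [14, -5, 17] -> 26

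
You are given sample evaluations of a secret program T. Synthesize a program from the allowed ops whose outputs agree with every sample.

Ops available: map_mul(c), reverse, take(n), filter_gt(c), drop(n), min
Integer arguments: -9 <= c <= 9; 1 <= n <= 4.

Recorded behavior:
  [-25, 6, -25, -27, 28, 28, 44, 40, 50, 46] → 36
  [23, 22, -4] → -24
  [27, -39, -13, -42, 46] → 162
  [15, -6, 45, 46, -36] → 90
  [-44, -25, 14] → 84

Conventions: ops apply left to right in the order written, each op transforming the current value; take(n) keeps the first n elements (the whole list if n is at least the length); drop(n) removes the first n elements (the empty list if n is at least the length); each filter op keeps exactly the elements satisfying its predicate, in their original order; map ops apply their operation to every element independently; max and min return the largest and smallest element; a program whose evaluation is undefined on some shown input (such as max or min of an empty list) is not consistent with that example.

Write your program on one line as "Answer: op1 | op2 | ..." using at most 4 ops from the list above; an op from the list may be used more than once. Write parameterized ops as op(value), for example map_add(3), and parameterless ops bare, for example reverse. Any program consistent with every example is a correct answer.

filter_gt(-5) | reverse | map_mul(6) | min

Check, running the answer program on each example:
  [-25, 6, -25, -27, 28, 28, 44, 40, 50, 46] -> [6, 28, 28, 44, 40, 50, 46] -> [46, 50, 40, 44, 28, 28, 6] -> [276, 300, 240, 264, 168, 168, 36] -> 36
  [23, 22, -4] -> [23, 22, -4] -> [-4, 22, 23] -> [-24, 132, 138] -> -24
  [27, -39, -13, -42, 46] -> [27, 46] -> [46, 27] -> [276, 162] -> 162
  [15, -6, 45, 46, -36] -> [15, 45, 46] -> [46, 45, 15] -> [276, 270, 90] -> 90
  [-44, -25, 14] -> [14] -> [14] -> [84] -> 84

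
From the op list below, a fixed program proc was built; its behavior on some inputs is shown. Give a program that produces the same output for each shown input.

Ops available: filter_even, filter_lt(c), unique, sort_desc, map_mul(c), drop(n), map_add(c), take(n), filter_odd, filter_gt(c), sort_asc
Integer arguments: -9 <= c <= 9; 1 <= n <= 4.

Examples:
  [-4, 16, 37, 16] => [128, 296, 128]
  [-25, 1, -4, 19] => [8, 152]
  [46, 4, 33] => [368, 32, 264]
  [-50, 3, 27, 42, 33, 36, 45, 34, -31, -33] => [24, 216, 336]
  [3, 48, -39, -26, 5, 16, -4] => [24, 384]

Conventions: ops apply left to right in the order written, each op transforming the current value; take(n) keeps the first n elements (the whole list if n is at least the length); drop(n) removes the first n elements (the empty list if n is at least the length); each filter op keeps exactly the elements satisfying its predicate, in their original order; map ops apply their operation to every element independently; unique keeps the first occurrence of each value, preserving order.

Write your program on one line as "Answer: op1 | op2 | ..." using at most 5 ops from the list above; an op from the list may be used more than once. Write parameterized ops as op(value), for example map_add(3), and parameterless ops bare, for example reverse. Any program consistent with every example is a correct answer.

take(4) | filter_gt(-9) | map_mul(8) | filter_gt(-4)

Check, running the answer program on each example:
  [-4, 16, 37, 16] -> [-4, 16, 37, 16] -> [-4, 16, 37, 16] -> [-32, 128, 296, 128] -> [128, 296, 128]
  [-25, 1, -4, 19] -> [-25, 1, -4, 19] -> [1, -4, 19] -> [8, -32, 152] -> [8, 152]
  [46, 4, 33] -> [46, 4, 33] -> [46, 4, 33] -> [368, 32, 264] -> [368, 32, 264]
  [-50, 3, 27, 42, 33, 36, 45, 34, -31, -33] -> [-50, 3, 27, 42] -> [3, 27, 42] -> [24, 216, 336] -> [24, 216, 336]
  [3, 48, -39, -26, 5, 16, -4] -> [3, 48, -39, -26] -> [3, 48] -> [24, 384] -> [24, 384]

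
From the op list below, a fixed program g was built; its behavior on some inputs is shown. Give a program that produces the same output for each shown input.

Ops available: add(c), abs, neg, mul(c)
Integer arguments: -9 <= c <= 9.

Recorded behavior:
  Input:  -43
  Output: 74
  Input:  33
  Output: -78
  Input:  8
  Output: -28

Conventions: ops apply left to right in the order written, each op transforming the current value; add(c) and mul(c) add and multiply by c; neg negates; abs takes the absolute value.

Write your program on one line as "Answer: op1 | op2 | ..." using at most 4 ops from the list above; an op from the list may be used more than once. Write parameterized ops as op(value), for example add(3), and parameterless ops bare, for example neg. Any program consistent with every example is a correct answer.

add(1) | add(5) | mul(-2)

Check, running the answer program on each example:
  -43 -> -42 -> -37 -> 74
  33 -> 34 -> 39 -> -78
  8 -> 9 -> 14 -> -28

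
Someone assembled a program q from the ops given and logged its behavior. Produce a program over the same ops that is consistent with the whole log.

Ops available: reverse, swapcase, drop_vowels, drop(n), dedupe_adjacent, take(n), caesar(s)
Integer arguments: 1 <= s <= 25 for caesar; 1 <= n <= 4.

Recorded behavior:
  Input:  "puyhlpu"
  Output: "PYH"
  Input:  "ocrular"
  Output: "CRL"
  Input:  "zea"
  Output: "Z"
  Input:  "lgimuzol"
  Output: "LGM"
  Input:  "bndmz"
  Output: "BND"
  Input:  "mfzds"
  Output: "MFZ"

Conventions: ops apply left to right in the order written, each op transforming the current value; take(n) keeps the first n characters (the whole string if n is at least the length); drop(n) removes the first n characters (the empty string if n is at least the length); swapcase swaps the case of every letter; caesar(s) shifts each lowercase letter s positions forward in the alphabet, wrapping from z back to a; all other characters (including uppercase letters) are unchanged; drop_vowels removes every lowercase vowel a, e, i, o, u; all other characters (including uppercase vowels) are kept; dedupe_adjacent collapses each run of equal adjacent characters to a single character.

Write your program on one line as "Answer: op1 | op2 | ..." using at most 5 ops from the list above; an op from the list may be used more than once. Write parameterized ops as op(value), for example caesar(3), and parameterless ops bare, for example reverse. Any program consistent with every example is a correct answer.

reverse | drop_vowels | reverse | take(3) | swapcase

Check, running the answer program on each example:
  "puyhlpu" -> "uplhyup" -> "plhyp" -> "pyhlp" -> "pyh" -> "PYH"
  "ocrular" -> "ralurco" -> "rlrc" -> "crlr" -> "crl" -> "CRL"
  "zea" -> "aez" -> "z" -> "z" -> "z" -> "Z"
  "lgimuzol" -> "lozumigl" -> "lzmgl" -> "lgmzl" -> "lgm" -> "LGM"
  "bndmz" -> "zmdnb" -> "zmdnb" -> "bndmz" -> "bnd" -> "BND"
  "mfzds" -> "sdzfm" -> "sdzfm" -> "mfzds" -> "mfz" -> "MFZ"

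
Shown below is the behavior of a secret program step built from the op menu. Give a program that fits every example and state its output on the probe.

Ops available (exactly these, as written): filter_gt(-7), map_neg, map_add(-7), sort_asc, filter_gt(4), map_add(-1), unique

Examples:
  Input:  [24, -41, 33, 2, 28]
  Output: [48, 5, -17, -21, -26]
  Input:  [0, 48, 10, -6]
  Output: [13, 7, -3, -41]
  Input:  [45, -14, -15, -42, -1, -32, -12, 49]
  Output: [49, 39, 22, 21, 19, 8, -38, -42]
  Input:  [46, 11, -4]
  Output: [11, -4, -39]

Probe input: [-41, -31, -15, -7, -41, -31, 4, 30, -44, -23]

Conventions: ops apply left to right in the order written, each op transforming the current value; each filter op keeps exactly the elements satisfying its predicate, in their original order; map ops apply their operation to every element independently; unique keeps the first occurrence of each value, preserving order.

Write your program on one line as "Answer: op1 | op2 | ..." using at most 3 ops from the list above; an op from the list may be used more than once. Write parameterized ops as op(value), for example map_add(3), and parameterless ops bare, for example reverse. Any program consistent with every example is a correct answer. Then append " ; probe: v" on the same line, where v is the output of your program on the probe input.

map_add(-7) | sort_asc | map_neg ; probe: [51, 48, 48, 38, 38, 30, 22, 14, 3, -23]

Check, running the answer program on each example:
  [24, -41, 33, 2, 28] -> [17, -48, 26, -5, 21] -> [-48, -5, 17, 21, 26] -> [48, 5, -17, -21, -26]
  [0, 48, 10, -6] -> [-7, 41, 3, -13] -> [-13, -7, 3, 41] -> [13, 7, -3, -41]
  [45, -14, -15, -42, -1, -32, -12, 49] -> [38, -21, -22, -49, -8, -39, -19, 42] -> [-49, -39, -22, -21, -19, -8, 38, 42] -> [49, 39, 22, 21, 19, 8, -38, -42]
  [46, 11, -4] -> [39, 4, -11] -> [-11, 4, 39] -> [11, -4, -39]
  probe: [-41, -31, -15, -7, -41, -31, 4, 30, -44, -23] -> [-48, -38, -22, -14, -48, -38, -3, 23, -51, -30] -> [-51, -48, -48, -38, -38, -30, -22, -14, -3, 23] -> [51, 48, 48, 38, 38, 30, 22, 14, 3, -23]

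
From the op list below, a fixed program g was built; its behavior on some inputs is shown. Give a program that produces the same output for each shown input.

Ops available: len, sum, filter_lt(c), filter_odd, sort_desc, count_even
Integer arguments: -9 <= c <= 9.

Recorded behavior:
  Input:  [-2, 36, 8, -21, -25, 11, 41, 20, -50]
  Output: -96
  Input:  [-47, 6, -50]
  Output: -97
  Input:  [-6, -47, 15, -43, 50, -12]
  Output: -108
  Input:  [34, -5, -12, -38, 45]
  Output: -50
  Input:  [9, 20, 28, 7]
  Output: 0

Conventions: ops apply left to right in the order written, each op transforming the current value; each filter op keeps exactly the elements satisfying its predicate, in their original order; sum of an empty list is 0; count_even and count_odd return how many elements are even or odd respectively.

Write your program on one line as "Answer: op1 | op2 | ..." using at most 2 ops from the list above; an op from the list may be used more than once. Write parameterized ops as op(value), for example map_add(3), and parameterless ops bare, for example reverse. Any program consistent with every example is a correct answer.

filter_lt(-5) | sum

Check, running the answer program on each example:
  [-2, 36, 8, -21, -25, 11, 41, 20, -50] -> [-21, -25, -50] -> -96
  [-47, 6, -50] -> [-47, -50] -> -97
  [-6, -47, 15, -43, 50, -12] -> [-6, -47, -43, -12] -> -108
  [34, -5, -12, -38, 45] -> [-12, -38] -> -50
  [9, 20, 28, 7] -> [] -> 0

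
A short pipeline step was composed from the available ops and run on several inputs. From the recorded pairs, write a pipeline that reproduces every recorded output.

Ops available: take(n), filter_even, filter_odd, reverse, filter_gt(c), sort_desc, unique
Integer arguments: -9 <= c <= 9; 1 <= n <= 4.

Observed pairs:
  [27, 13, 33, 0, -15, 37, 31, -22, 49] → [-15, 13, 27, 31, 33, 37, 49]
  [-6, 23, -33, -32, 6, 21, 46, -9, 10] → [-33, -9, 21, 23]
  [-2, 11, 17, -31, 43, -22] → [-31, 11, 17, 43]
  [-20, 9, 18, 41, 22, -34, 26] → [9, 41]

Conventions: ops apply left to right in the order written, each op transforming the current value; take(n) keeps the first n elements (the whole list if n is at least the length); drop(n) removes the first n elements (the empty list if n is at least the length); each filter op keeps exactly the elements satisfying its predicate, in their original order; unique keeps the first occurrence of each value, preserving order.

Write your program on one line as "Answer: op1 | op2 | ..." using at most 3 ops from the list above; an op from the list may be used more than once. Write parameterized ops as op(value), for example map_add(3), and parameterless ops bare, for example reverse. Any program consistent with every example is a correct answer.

sort_desc | filter_odd | reverse

Check, running the answer program on each example:
  [27, 13, 33, 0, -15, 37, 31, -22, 49] -> [49, 37, 33, 31, 27, 13, 0, -15, -22] -> [49, 37, 33, 31, 27, 13, -15] -> [-15, 13, 27, 31, 33, 37, 49]
  [-6, 23, -33, -32, 6, 21, 46, -9, 10] -> [46, 23, 21, 10, 6, -6, -9, -32, -33] -> [23, 21, -9, -33] -> [-33, -9, 21, 23]
  [-2, 11, 17, -31, 43, -22] -> [43, 17, 11, -2, -22, -31] -> [43, 17, 11, -31] -> [-31, 11, 17, 43]
  [-20, 9, 18, 41, 22, -34, 26] -> [41, 26, 22, 18, 9, -20, -34] -> [41, 9] -> [9, 41]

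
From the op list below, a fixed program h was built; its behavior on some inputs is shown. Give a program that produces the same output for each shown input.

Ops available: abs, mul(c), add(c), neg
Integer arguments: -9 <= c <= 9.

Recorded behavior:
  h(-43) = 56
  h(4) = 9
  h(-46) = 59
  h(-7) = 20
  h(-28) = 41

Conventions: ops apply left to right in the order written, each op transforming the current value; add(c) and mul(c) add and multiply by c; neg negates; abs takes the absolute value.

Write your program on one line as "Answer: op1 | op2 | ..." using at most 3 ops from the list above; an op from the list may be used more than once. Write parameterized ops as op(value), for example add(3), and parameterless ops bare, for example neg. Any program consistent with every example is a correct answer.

add(-9) | add(-4) | neg

Check, running the answer program on each example:
  -43 -> -52 -> -56 -> 56
  4 -> -5 -> -9 -> 9
  -46 -> -55 -> -59 -> 59
  -7 -> -16 -> -20 -> 20
  -28 -> -37 -> -41 -> 41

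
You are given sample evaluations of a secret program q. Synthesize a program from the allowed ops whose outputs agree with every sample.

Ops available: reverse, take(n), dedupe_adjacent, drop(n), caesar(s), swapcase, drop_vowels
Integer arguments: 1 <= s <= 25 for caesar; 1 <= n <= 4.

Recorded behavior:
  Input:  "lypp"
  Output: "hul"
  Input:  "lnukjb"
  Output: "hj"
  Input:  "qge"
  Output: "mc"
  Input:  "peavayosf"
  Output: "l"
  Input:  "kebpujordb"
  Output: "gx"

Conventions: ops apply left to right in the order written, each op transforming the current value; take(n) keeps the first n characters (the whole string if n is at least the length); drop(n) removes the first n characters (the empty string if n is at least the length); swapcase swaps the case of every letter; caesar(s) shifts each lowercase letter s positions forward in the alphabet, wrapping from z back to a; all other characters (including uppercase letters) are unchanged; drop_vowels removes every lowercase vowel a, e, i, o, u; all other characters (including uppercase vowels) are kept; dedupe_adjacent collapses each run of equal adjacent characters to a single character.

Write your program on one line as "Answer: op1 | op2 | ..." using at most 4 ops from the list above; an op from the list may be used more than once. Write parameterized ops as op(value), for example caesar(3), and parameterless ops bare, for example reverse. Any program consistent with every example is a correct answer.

take(3) | drop_vowels | caesar(22)

Check, running the answer program on each example:
  "lypp" -> "lyp" -> "lyp" -> "hul"
  "lnukjb" -> "lnu" -> "ln" -> "hj"
  "qge" -> "qge" -> "qg" -> "mc"
  "peavayosf" -> "pea" -> "p" -> "l"
  "kebpujordb" -> "keb" -> "kb" -> "gx"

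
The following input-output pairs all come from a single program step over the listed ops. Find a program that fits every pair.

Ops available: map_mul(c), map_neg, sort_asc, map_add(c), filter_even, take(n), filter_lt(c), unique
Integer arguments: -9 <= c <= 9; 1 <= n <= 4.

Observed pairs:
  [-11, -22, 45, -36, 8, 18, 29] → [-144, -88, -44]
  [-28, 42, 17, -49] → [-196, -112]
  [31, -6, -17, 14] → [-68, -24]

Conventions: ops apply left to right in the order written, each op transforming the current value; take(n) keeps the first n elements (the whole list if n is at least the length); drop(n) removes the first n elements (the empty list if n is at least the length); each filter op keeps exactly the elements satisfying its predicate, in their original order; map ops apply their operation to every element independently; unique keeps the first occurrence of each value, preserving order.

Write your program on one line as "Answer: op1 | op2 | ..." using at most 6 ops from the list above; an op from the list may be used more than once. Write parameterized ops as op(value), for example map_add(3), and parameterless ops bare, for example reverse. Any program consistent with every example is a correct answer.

take(4) | sort_asc | filter_lt(-4) | map_neg | map_mul(-4)

Check, running the answer program on each example:
  [-11, -22, 45, -36, 8, 18, 29] -> [-11, -22, 45, -36] -> [-36, -22, -11, 45] -> [-36, -22, -11] -> [36, 22, 11] -> [-144, -88, -44]
  [-28, 42, 17, -49] -> [-28, 42, 17, -49] -> [-49, -28, 17, 42] -> [-49, -28] -> [49, 28] -> [-196, -112]
  [31, -6, -17, 14] -> [31, -6, -17, 14] -> [-17, -6, 14, 31] -> [-17, -6] -> [17, 6] -> [-68, -24]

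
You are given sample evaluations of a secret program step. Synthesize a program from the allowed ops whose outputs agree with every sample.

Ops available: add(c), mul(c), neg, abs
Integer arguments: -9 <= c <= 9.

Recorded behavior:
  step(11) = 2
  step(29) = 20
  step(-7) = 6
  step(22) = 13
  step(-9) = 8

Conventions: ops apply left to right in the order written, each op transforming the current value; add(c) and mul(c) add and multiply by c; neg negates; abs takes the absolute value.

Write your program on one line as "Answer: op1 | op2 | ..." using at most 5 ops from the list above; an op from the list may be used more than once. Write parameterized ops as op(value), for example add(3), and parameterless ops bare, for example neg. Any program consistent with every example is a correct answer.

mul(-1) | add(4) | abs | add(-5)

Check, running the answer program on each example:
  11 -> -11 -> -7 -> 7 -> 2
  29 -> -29 -> -25 -> 25 -> 20
  -7 -> 7 -> 11 -> 11 -> 6
  22 -> -22 -> -18 -> 18 -> 13
  -9 -> 9 -> 13 -> 13 -> 8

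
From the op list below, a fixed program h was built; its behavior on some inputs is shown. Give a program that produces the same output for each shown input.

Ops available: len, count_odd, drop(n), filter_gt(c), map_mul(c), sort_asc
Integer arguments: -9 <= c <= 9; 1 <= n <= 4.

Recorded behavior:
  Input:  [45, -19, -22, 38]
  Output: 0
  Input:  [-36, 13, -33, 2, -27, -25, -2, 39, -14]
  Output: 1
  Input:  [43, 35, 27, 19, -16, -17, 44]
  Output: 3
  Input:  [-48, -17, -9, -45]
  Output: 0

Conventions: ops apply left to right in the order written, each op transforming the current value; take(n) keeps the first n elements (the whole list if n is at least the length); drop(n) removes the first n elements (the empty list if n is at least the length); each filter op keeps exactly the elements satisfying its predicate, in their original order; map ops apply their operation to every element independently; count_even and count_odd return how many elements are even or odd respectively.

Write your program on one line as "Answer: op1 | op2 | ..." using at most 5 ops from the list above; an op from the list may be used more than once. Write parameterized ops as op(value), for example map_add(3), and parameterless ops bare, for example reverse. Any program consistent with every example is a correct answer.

filter_gt(3) | drop(1) | sort_asc | map_mul(9) | count_odd

Check, running the answer program on each example:
  [45, -19, -22, 38] -> [45, 38] -> [38] -> [38] -> [342] -> 0
  [-36, 13, -33, 2, -27, -25, -2, 39, -14] -> [13, 39] -> [39] -> [39] -> [351] -> 1
  [43, 35, 27, 19, -16, -17, 44] -> [43, 35, 27, 19, 44] -> [35, 27, 19, 44] -> [19, 27, 35, 44] -> [171, 243, 315, 396] -> 3
  [-48, -17, -9, -45] -> [] -> [] -> [] -> [] -> 0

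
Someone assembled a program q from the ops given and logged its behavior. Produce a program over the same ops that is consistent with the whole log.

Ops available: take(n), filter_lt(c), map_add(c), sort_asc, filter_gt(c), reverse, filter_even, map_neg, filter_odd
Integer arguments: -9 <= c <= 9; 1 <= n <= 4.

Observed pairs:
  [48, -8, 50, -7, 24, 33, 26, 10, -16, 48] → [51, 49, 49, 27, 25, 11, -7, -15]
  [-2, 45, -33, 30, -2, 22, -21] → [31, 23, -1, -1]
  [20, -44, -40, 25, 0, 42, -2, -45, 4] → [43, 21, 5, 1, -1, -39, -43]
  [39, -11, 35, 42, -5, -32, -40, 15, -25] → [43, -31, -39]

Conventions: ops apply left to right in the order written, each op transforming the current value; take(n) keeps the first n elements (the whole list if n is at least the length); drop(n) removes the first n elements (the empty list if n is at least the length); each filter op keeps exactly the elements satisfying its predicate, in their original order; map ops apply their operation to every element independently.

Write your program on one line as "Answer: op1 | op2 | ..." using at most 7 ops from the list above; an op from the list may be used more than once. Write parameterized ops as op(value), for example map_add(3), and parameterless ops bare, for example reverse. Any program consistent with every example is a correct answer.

filter_even | sort_asc | map_neg | reverse | map_add(-1) | map_neg

Check, running the answer program on each example:
  [48, -8, 50, -7, 24, 33, 26, 10, -16, 48] -> [48, -8, 50, 24, 26, 10, -16, 48] -> [-16, -8, 10, 24, 26, 48, 48, 50] -> [16, 8, -10, -24, -26, -48, -48, -50] -> [-50, -48, -48, -26, -24, -10, 8, 16] -> [-51, -49, -49, -27, -25, -11, 7, 15] -> [51, 49, 49, 27, 25, 11, -7, -15]
  [-2, 45, -33, 30, -2, 22, -21] -> [-2, 30, -2, 22] -> [-2, -2, 22, 30] -> [2, 2, -22, -30] -> [-30, -22, 2, 2] -> [-31, -23, 1, 1] -> [31, 23, -1, -1]
  [20, -44, -40, 25, 0, 42, -2, -45, 4] -> [20, -44, -40, 0, 42, -2, 4] -> [-44, -40, -2, 0, 4, 20, 42] -> [44, 40, 2, 0, -4, -20, -42] -> [-42, -20, -4, 0, 2, 40, 44] -> [-43, -21, -5, -1, 1, 39, 43] -> [43, 21, 5, 1, -1, -39, -43]
  [39, -11, 35, 42, -5, -32, -40, 15, -25] -> [42, -32, -40] -> [-40, -32, 42] -> [40, 32, -42] -> [-42, 32, 40] -> [-43, 31, 39] -> [43, -31, -39]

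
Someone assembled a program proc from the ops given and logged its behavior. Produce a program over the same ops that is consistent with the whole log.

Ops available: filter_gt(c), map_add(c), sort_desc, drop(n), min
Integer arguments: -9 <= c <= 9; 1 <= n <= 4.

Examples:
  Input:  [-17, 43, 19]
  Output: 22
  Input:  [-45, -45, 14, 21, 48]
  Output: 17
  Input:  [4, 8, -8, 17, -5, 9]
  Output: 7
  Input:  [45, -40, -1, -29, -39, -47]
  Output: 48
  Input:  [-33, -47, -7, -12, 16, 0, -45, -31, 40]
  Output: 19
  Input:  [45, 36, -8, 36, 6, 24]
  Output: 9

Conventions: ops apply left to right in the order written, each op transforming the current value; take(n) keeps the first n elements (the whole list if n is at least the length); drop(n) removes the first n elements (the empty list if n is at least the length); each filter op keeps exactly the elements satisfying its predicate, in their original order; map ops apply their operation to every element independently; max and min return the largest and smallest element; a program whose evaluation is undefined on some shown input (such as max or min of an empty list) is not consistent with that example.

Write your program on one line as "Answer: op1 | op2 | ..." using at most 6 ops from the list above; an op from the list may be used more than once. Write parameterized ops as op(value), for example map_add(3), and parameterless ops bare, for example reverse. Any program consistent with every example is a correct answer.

filter_gt(-8) | filter_gt(-1) | filter_gt(2) | map_add(3) | min

Check, running the answer program on each example:
  [-17, 43, 19] -> [43, 19] -> [43, 19] -> [43, 19] -> [46, 22] -> 22
  [-45, -45, 14, 21, 48] -> [14, 21, 48] -> [14, 21, 48] -> [14, 21, 48] -> [17, 24, 51] -> 17
  [4, 8, -8, 17, -5, 9] -> [4, 8, 17, -5, 9] -> [4, 8, 17, 9] -> [4, 8, 17, 9] -> [7, 11, 20, 12] -> 7
  [45, -40, -1, -29, -39, -47] -> [45, -1] -> [45] -> [45] -> [48] -> 48
  [-33, -47, -7, -12, 16, 0, -45, -31, 40] -> [-7, 16, 0, 40] -> [16, 0, 40] -> [16, 40] -> [19, 43] -> 19
  [45, 36, -8, 36, 6, 24] -> [45, 36, 36, 6, 24] -> [45, 36, 36, 6, 24] -> [45, 36, 36, 6, 24] -> [48, 39, 39, 9, 27] -> 9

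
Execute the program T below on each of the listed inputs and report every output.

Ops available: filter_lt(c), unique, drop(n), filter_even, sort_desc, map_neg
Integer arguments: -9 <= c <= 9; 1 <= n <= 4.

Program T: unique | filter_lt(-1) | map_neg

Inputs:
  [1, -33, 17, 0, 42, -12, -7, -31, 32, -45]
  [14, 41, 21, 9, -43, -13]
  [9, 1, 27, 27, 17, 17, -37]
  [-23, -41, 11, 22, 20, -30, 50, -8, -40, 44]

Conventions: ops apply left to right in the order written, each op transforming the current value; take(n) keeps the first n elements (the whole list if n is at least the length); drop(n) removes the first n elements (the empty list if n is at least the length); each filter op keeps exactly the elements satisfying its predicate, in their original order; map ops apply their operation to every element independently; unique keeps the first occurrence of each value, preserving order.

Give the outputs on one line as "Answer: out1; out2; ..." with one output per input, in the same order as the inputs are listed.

Execution, op by op:
  [1, -33, 17, 0, 42, -12, -7, -31, 32, -45] -> [1, -33, 17, 0, 42, -12, -7, -31, 32, -45] -> [-33, -12, -7, -31, -45] -> [33, 12, 7, 31, 45]
  [14, 41, 21, 9, -43, -13] -> [14, 41, 21, 9, -43, -13] -> [-43, -13] -> [43, 13]
  [9, 1, 27, 27, 17, 17, -37] -> [9, 1, 27, 17, -37] -> [-37] -> [37]
  [-23, -41, 11, 22, 20, -30, 50, -8, -40, 44] -> [-23, -41, 11, 22, 20, -30, 50, -8, -40, 44] -> [-23, -41, -30, -8, -40] -> [23, 41, 30, 8, 40]

[33, 12, 7, 31, 45]; [43, 13]; [37]; [23, 41, 30, 8, 40]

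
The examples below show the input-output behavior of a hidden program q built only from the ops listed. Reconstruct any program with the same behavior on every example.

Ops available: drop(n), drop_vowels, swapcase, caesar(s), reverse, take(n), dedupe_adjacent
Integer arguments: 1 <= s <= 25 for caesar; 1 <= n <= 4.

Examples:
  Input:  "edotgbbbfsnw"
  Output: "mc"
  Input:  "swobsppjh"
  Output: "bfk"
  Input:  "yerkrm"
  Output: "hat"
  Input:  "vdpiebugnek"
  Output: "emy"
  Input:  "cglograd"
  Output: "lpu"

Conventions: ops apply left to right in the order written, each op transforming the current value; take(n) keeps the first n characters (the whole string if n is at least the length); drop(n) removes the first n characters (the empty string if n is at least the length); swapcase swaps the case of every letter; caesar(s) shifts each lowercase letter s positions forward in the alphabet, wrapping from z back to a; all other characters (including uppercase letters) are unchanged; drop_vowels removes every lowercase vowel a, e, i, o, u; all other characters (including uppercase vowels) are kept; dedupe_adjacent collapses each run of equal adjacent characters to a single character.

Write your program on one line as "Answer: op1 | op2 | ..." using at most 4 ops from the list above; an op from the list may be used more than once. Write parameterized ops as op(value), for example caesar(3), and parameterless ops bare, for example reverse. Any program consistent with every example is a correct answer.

dedupe_adjacent | take(4) | drop_vowels | caesar(9)

Check, running the answer program on each example:
  "edotgbbbfsnw" -> "edotgbfsnw" -> "edot" -> "dt" -> "mc"
  "swobsppjh" -> "swobspjh" -> "swob" -> "swb" -> "bfk"
  "yerkrm" -> "yerkrm" -> "yerk" -> "yrk" -> "hat"
  "vdpiebugnek" -> "vdpiebugnek" -> "vdpi" -> "vdp" -> "emy"
  "cglograd" -> "cglograd" -> "cglo" -> "cgl" -> "lpu"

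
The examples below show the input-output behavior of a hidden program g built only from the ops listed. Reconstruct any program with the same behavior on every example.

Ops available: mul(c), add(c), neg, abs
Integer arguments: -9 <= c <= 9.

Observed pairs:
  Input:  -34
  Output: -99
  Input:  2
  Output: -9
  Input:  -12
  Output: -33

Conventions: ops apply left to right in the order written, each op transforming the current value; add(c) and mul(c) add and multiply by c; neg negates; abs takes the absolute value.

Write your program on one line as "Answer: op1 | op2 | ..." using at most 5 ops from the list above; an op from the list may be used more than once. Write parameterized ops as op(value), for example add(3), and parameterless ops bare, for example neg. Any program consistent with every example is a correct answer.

add(-6) | add(7) | neg | abs | mul(-3)

Check, running the answer program on each example:
  -34 -> -40 -> -33 -> 33 -> 33 -> -99
  2 -> -4 -> 3 -> -3 -> 3 -> -9
  -12 -> -18 -> -11 -> 11 -> 11 -> -33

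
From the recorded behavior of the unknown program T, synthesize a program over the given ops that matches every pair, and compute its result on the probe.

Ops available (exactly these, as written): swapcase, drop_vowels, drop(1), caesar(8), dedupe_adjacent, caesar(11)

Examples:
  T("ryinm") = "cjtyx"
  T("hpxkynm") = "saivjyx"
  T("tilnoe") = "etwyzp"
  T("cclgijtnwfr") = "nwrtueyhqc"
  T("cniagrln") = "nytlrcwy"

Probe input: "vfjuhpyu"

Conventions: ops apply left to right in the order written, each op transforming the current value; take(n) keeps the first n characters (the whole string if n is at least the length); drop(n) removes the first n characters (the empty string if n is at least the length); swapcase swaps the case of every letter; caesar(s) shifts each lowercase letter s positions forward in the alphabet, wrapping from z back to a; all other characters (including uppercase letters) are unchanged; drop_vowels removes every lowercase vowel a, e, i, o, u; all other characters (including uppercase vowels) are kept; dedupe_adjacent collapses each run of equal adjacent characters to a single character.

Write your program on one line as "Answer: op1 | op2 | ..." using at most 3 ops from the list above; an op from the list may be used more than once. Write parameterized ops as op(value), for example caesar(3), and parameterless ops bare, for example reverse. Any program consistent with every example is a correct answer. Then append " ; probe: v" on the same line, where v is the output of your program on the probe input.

caesar(11) | dedupe_adjacent ; probe: "gqufsajf"

Check, running the answer program on each example:
  "ryinm" -> "cjtyx" -> "cjtyx"
  "hpxkynm" -> "saivjyx" -> "saivjyx"
  "tilnoe" -> "etwyzp" -> "etwyzp"
  "cclgijtnwfr" -> "nnwrtueyhqc" -> "nwrtueyhqc"
  "cniagrln" -> "nytlrcwy" -> "nytlrcwy"
  probe: "vfjuhpyu" -> "gqufsajf" -> "gqufsajf"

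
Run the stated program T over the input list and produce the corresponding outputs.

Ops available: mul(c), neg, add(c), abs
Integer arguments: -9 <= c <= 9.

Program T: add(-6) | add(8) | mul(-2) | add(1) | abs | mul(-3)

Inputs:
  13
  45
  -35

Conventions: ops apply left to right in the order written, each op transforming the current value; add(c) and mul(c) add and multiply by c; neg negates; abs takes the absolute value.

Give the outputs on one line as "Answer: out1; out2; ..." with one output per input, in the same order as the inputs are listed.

-87; -279; -201

Execution, op by op:
  13 -> 7 -> 15 -> -30 -> -29 -> 29 -> -87
  45 -> 39 -> 47 -> -94 -> -93 -> 93 -> -279
  -35 -> -41 -> -33 -> 66 -> 67 -> 67 -> -201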